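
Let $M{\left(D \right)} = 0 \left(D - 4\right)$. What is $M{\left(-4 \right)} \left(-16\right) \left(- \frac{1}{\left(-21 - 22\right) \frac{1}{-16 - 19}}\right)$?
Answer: $0$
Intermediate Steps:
$M{\left(D \right)} = 0$ ($M{\left(D \right)} = 0 \left(-4 + D\right) = 0$)
$M{\left(-4 \right)} \left(-16\right) \left(- \frac{1}{\left(-21 - 22\right) \frac{1}{-16 - 19}}\right) = 0 \left(-16\right) \left(- \frac{1}{\left(-21 - 22\right) \frac{1}{-16 - 19}}\right) = 0 \left(- \frac{1}{\left(-43\right) \frac{1}{-35}}\right) = 0 \left(- \frac{1}{\left(-43\right) \left(- \frac{1}{35}\right)}\right) = 0 \left(- \frac{1}{\frac{43}{35}}\right) = 0 \left(\left(-1\right) \frac{35}{43}\right) = 0 \left(- \frac{35}{43}\right) = 0$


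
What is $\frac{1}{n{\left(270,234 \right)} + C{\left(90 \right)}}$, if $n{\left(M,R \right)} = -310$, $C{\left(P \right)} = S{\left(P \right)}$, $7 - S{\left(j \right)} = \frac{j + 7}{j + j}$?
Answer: $- \frac{180}{54637} \approx -0.0032945$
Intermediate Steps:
$S{\left(j \right)} = 7 - \frac{7 + j}{2 j}$ ($S{\left(j \right)} = 7 - \frac{j + 7}{j + j} = 7 - \frac{7 + j}{2 j}$)
$C{\left(P \right)} = \frac{-7 + 13 P}{2 P}$
$\frac{1}{n{\left(270,234 \right)} + C{\left(90 \right)}} = \frac{1}{-310 + \frac{-7 + 13 \cdot 90}{2 \cdot 90}} = \frac{1}{-310 + \frac{1}{2} \cdot \frac{1}{90} \left(-7 + 1170\right)} = \frac{1}{-310 + \frac{1}{2} \cdot \frac{1}{90} \cdot 1163} = \frac{1}{-310 + \frac{1163}{180}} = \frac{1}{- \frac{54637}{180}} = - \frac{180}{54637}$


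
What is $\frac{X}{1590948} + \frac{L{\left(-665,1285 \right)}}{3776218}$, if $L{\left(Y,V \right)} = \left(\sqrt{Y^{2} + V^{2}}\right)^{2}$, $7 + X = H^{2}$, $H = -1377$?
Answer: $\frac{2622685029299}{1501941618666} \approx 1.7462$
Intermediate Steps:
$X = 1896122$ ($X = -7 + \left(-1377\right)^{2} = -7 + 1896129 = 1896122$)
$L{\left(Y,V \right)} = V^{2} + Y^{2}$ ($L{\left(Y,V \right)} = \left(\sqrt{V^{2} + Y^{2}}\right)^{2} = V^{2} + Y^{2}$)
$\frac{X}{1590948} + \frac{L{\left(-665,1285 \right)}}{3776218} = \frac{1896122}{1590948} + \frac{1285^{2} + \left(-665\right)^{2}}{3776218} = 1896122 \cdot \frac{1}{1590948} + \left(1651225 + 442225\right) \frac{1}{3776218} = \frac{948061}{795474} + 2093450 \cdot \frac{1}{3776218} = \frac{948061}{795474} + \frac{1046725}{1888109} = \frac{2622685029299}{1501941618666}$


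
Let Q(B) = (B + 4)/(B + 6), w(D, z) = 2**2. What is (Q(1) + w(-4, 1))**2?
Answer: 1089/49 ≈ 22.224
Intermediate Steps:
w(D, z) = 4
Q(B) = (4 + B)/(6 + B)
(Q(1) + w(-4, 1))**2 = ((4 + 1)/(6 + 1) + 4)**2 = (5/7 + 4)**2 = (33/7)**2 = 1089/49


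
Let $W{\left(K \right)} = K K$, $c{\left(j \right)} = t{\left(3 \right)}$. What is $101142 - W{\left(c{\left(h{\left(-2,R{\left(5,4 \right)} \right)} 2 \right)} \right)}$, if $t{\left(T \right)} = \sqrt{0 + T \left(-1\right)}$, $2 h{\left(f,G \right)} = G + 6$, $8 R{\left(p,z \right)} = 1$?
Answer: $101145$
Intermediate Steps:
$R{\left(p,z \right)} = \frac{1}{8}$ ($R{\left(p,z \right)} = \frac{1}{8} \cdot 1 = \frac{1}{8}$)
$h{\left(f,G \right)} = 3 + \frac{G}{2}$ ($h{\left(f,G \right)} = \frac{G + 6}{2} = \frac{6 + G}{2} = 3 + \frac{G}{2}$)
$t{\left(T \right)} = \sqrt{- T}$ ($t{\left(T \right)} = \sqrt{0 - T} = \sqrt{- T}$)
$c{\left(j \right)} = i \sqrt{3}$ ($c{\left(j \right)} = \sqrt{\left(-1\right) 3} = \sqrt{-3} = i \sqrt{3}$)
$W{\left(K \right)} = K^{2}$
$101142 - W{\left(c{\left(h{\left(-2,R{\left(5,4 \right)} \right)} 2 \right)} \right)} = 101142 - \left(i \sqrt{3}\right)^{2} = 101142 - -3 = 101142 + 3 = 101145$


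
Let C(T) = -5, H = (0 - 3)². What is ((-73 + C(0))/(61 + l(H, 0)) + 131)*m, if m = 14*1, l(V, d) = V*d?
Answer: 110782/61 ≈ 1816.1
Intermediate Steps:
H = 9 (H = (-3)² = 9)
m = 14
((-73 + C(0))/(61 + l(H, 0)) + 131)*m = ((-73 - 5)/(61 + 9*0) + 131)*14 = (-78/(61 + 0) + 131)*14 = (-78/61 + 131)*14 = (7913/61)*14 = 110782/61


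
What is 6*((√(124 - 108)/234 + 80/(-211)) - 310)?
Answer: -15323816/8229 ≈ -1862.2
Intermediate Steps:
6*((√(124 - 108)/234 + 80/(-211)) - 310) = 6*((√16*(1/234) + 80*(-1/211)) - 310) = 6*((4*(1/234) - 80/211) - 310) = 6*((2/117 - 80/211) - 310) = 6*(-8938/24687 - 310) = 6*(-7661908/24687) = -15323816/8229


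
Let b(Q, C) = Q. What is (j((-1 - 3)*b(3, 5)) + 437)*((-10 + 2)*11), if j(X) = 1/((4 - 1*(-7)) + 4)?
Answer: -576928/15 ≈ -38462.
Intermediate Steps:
j(X) = 1/15 (j(X) = 1/((4 + 7) + 4) = 1/(11 + 4) = 1/15)
(j((-1 - 3)*b(3, 5)) + 437)*((-10 + 2)*11) = (1/15 + 437)*((-10 + 2)*11) = 6556*(-8*11)/15 = (6556/15)*(-88) = -576928/15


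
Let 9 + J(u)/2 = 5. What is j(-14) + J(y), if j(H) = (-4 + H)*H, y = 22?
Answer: 244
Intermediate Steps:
j(H) = H*(-4 + H)
J(u) = -8 (J(u) = -18 + 2*5 = -18 + 10 = -8)
j(-14) + J(y) = -14*(-4 - 14) - 8 = -14*(-18) - 8 = 252 - 8 = 244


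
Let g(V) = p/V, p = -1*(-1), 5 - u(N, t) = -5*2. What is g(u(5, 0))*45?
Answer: 3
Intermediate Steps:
u(N, t) = 15 (u(N, t) = 5 - (-5)*2 = 5 - 1*(-10) = 5 + 10 = 15)
p = 1
g(V) = 1/V
g(u(5, 0))*45 = 45/15 = (1/15)*45 = 3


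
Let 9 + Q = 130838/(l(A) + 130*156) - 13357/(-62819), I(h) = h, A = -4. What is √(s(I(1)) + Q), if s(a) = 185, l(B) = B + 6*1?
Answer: √74130262927076913158/637047479 ≈ 13.515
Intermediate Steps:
l(B) = 6 + B (l(B) = B + 6 = 6 + B)
Q = -1488417813/637047479 (Q = -9 + (130838/((6 - 4) + 130*156) - 13357/(-62819)) = -9 + (130838/(2 + 20280) - 13357*(-1/62819)) = -9 + (130838/20282 + 13357/62819) = -9 + (130838*(1/20282) + 13357/62819) = -9 + (65419/10141 + 13357/62819) = -9 + 4245009498/637047479 = -1488417813/637047479 ≈ -2.3364)
√(s(I(1)) + Q) = √(185 - 1488417813/637047479) = √(116365365802/637047479) = √74130262927076913158/637047479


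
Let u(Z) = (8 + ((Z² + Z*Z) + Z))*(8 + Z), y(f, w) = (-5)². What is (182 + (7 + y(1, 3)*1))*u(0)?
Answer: 13696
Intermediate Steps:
y(f, w) = 25
u(Z) = (8 + Z)*(8 + Z + 2*Z²) (u(Z) = (8 + ((Z² + Z²) + Z))*(8 + Z) = (8 + (2*Z² + Z))*(8 + Z) = (8 + (Z + 2*Z²))*(8 + Z) = (8 + Z + 2*Z²)*(8 + Z) = (8 + Z)*(8 + Z + 2*Z²))
(182 + (7 + y(1, 3)*1))*u(0) = (182 + (7 + 25*1))*(64 + 2*0³ + 16*0 + 17*0²) = (182 + (7 + 25))*(64 + 2*0 + 0 + 17*0) = (182 + 32)*(64 + 0 + 0 + 0) = 214*64 = 13696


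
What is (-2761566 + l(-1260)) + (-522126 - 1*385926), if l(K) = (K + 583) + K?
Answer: -3671555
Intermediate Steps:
l(K) = 583 + 2*K (l(K) = (583 + K) + K = 583 + 2*K)
(-2761566 + l(-1260)) + (-522126 - 1*385926) = (-2761566 + (583 + 2*(-1260))) + (-522126 - 1*385926) = (-2761566 + (583 - 2520)) + (-522126 - 385926) = (-2761566 - 1937) - 908052 = -2763503 - 908052 = -3671555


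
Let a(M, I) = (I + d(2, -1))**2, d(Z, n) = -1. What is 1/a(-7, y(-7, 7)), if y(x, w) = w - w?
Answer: 1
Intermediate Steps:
y(x, w) = 0
a(M, I) = (-1 + I)**2 (a(M, I) = (I - 1)**2 = (-1 + I)**2)
1/a(-7, y(-7, 7)) = 1/((-1 + 0)**2) = 1/((-1)**2) = 1/1 = 1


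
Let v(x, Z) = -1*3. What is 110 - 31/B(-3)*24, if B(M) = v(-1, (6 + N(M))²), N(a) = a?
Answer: 358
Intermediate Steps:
v(x, Z) = -3
B(M) = -3
110 - 31/B(-3)*24 = 110 - 31/(-3)*24 = 110 - 31*(-⅓)*24 = 110 + (31/3)*24 = 110 + 248 = 358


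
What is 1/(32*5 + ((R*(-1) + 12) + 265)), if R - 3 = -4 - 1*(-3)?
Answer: 1/435 ≈ 0.0022989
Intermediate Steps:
R = 2 (R = 3 + (-4 - 1*(-3)) = 3 + (-4 + 3) = 3 - 1 = 2)
1/(32*5 + ((R*(-1) + 12) + 265)) = 1/(32*5 + ((2*(-1) + 12) + 265)) = 1/(160 + ((-2 + 12) + 265)) = 1/(160 + (10 + 265)) = 1/(160 + 275) = 1/435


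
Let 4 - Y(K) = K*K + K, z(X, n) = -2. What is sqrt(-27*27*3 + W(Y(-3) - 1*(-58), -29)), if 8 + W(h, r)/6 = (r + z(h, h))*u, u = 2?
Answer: I*sqrt(2607) ≈ 51.059*I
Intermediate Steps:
Y(K) = 4 - K - K**2 (Y(K) = 4 - (K*K + K) = 4 - (K**2 + K) = 4 - (K + K**2) = 4 + (-K - K**2) = 4 - K - K**2)
W(h, r) = -72 + 12*r (W(h, r) = -48 + 6*((r - 2)*2) = -48 + 6*((-2 + r)*2) = -48 + 6*(-4 + 2*r) = -48 + (-24 + 12*r) = -72 + 12*r)
sqrt(-27*27*3 + W(Y(-3) - 1*(-58), -29)) = sqrt(-27*27*3 + (-72 + 12*(-29))) = sqrt(-729*3 + (-72 - 348)) = sqrt(-2187 - 420) = sqrt(-2607) = I*sqrt(2607)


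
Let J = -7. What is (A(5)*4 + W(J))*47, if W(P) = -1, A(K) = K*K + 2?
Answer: 5029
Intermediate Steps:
A(K) = 2 + K² (A(K) = K² + 2 = 2 + K²)
(A(5)*4 + W(J))*47 = ((2 + 5²)*4 - 1)*47 = ((2 + 25)*4 - 1)*47 = (27*4 - 1)*47 = (108 - 1)*47 = 107*47 = 5029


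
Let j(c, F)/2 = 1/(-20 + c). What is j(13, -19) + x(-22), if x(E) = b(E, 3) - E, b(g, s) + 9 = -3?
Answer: 68/7 ≈ 9.7143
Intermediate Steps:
b(g, s) = -12 (b(g, s) = -9 - 3 = -12)
x(E) = -12 - E
j(c, F) = 2/(-20 + c)
j(13, -19) + x(-22) = 2/(-20 + 13) + (-12 - 1*(-22)) = 2/(-7) + (-12 + 22) = 2*(-⅐) + 10 = -2/7 + 10 = 68/7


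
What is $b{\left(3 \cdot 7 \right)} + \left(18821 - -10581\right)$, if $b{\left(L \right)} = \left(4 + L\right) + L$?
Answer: $29448$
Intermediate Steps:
$b{\left(L \right)} = 4 + 2 L$
$b{\left(3 \cdot 7 \right)} + \left(18821 - -10581\right) = \left(4 + 2 \cdot 3 \cdot 7\right) + \left(18821 - -10581\right) = \left(4 + 2 \cdot 21\right) + \left(18821 + 10581\right) = \left(4 + 42\right) + 29402 = 46 + 29402 = 29448$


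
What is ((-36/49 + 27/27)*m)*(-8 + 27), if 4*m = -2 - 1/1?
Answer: -741/196 ≈ -3.7806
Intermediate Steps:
m = -¾ (m = (-2 - 1/1)/4 = (-2 - 1*1)/4 = (-2 - 1)/4 = (¼)*(-3) = -¾ ≈ -0.75000)
((-36/49 + 27/27)*m)*(-8 + 27) = ((-36/49 + 27/27)*(-¾))*(-8 + 27) = ((-36*1/49 + 27*(1/27))*(-¾))*19 = ((-36/49 + 1)*(-¾))*19 = ((13/49)*(-¾))*19 = -39/196*19 = -741/196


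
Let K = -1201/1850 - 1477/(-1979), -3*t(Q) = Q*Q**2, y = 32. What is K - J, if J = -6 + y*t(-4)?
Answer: -7431067487/10983450 ≈ -676.57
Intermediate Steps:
t(Q) = -Q**3/3 (t(Q) = -Q*Q**2/3 = -Q**3/3)
J = 2030/3 (J = -6 + 32*(-1/3*(-4)**3) = -6 + 32*(-1/3*(-64)) = -6 + 32*(64/3) = -6 + 2048/3 = 2030/3 ≈ 676.67)
K = 355671/3661150 (K = -1201*1/1850 - 1477*(-1/1979) = -1201/1850 + 1477/1979 = 355671/3661150 ≈ 0.097147)
K - J = 355671/3661150 - 1*2030/3 = 355671/3661150 - 2030/3 = -7431067487/10983450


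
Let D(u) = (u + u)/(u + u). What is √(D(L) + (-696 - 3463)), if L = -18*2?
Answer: 3*I*√462 ≈ 64.483*I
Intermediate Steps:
L = -36
D(u) = 1 (D(u) = (2*u)/((2*u)) = (2*u)*(1/(2*u)) = 1)
√(D(L) + (-696 - 3463)) = √(1 + (-696 - 3463)) = √(1 - 4159) = √(-4158) = 3*I*√462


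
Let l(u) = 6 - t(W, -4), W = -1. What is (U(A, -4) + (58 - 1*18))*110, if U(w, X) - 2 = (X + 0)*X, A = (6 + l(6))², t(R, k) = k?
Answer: 6380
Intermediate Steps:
l(u) = 10 (l(u) = 6 - 1*(-4) = 6 + 4 = 10)
A = 256 (A = (6 + 10)² = 16² = 256)
U(w, X) = 2 + X² (U(w, X) = 2 + (X + 0)*X = 2 + X*X = 2 + X²)
(U(A, -4) + (58 - 1*18))*110 = ((2 + (-4)²) + (58 - 1*18))*110 = ((2 + 16) + (58 - 18))*110 = (18 + 40)*110 = 58*110 = 6380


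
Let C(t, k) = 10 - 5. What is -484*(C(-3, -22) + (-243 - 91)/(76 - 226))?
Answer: -262328/75 ≈ -3497.7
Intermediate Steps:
C(t, k) = 5
-484*(C(-3, -22) + (-243 - 91)/(76 - 226)) = -484*(5 + (-243 - 91)/(76 - 226)) = -484*(5 - 334/(-150)) = -484*(5 - 334*(-1/150)) = -484*(5 + 167/75) = -484*542/75 = -262328/75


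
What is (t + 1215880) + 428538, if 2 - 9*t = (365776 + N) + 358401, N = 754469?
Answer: 13321118/9 ≈ 1.4801e+6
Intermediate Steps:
t = -1478644/9 (t = 2/9 - ((365776 + 754469) + 358401)/9 = 2/9 - (1120245 + 358401)/9 = 2/9 - ⅑*1478646 = 2/9 - 164294 = -1478644/9 ≈ -1.6429e+5)
(t + 1215880) + 428538 = (-1478644/9 + 1215880) + 428538 = 9464276/9 + 428538 = 13321118/9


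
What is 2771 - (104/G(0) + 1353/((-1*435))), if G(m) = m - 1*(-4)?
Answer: 398476/145 ≈ 2748.1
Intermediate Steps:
G(m) = 4 + m (G(m) = m + 4 = 4 + m)
2771 - (104/G(0) + 1353/((-1*435))) = 2771 - (104/(4 + 0) + 1353/((-1*435))) = 2771 - (104/4 + 1353/(-435)) = 2771 - (104*(¼) + 1353*(-1/435)) = 2771 - (26 - 451/145) = 2771 - 1*3319/145 = 2771 - 3319/145 = 398476/145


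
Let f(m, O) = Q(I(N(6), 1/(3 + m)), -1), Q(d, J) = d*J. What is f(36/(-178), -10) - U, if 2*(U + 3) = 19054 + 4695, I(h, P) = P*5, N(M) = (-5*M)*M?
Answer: -5912897/498 ≈ -11873.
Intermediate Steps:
N(M) = -5*M²
I(h, P) = 5*P
Q(d, J) = J*d
f(m, O) = -5/(3 + m)
U = 23743/2 (U = -3 + (19054 + 4695)/2 = -3 + (½)*23749 = -3 + 23749/2 = 23743/2 ≈ 11872.)
f(36/(-178), -10) - U = -5/(3 + 36/(-178)) - 1*23743/2 = -5/(3 + 36*(-1/178)) - 23743/2 = -5/(3 - 18/89) - 23743/2 = -5/249/89 - 23743/2 = -5*89/249 - 23743/2 = -445/249 - 23743/2 = -5912897/498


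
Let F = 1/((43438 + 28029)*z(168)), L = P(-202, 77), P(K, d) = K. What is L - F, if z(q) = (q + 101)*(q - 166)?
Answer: -7766747693/38449246 ≈ -202.00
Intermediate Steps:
L = -202
z(q) = (-166 + q)*(101 + q) (z(q) = (101 + q)*(-166 + q) = (-166 + q)*(101 + q))
F = 1/38449246 (F = 1/((43438 + 28029)*(-16766 + 168² - 65*168)) = 1/(71467*(-16766 + 28224 - 10920)) = (1/71467)/538 = (1/71467)*(1/538) = 1/38449246 ≈ 2.6008e-8)
L - F = -202 - 1*1/38449246 = -202 - 1/38449246 = -7766747693/38449246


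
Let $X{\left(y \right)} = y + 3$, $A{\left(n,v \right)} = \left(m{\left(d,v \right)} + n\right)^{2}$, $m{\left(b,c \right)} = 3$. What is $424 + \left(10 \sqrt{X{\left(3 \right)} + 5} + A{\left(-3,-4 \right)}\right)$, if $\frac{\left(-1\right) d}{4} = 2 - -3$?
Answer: $424 + 10 \sqrt{11} \approx 457.17$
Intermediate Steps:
$d = -20$ ($d = - 4 \left(2 - -3\right) = - 4 \left(2 + 3\right) = \left(-4\right) 5 = -20$)
$A{\left(n,v \right)} = \left(3 + n\right)^{2}$
$X{\left(y \right)} = 3 + y$
$424 + \left(10 \sqrt{X{\left(3 \right)} + 5} + A{\left(-3,-4 \right)}\right) = 424 + \left(10 \sqrt{\left(3 + 3\right) + 5} + \left(3 - 3\right)^{2}\right) = 424 + \left(10 \sqrt{6 + 5} + 0^{2}\right) = 424 + \left(10 \sqrt{11} + 0\right) = 424 + 10 \sqrt{11}$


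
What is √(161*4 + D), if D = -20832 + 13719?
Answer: I*√6469 ≈ 80.43*I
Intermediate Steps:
D = -7113
√(161*4 + D) = √(161*4 - 7113) = √(644 - 7113) = √(-6469) = I*√6469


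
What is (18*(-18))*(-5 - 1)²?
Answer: -11664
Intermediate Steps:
(18*(-18))*(-5 - 1)² = -324*(-6)² = -324*36 = -11664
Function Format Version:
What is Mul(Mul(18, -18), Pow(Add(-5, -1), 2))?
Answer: -11664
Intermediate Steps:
Mul(Mul(18, -18), Pow(Add(-5, -1), 2)) = Mul(-324, Pow(-6, 2)) = Mul(-324, 36) = -11664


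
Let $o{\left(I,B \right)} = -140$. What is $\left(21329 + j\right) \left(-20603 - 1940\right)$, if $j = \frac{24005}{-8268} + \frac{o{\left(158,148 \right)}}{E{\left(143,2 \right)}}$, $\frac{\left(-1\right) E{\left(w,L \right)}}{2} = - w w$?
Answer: $- \frac{6252478467264853}{13005564} \approx -4.8075 \cdot 10^{8}$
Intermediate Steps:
$E{\left(w,L \right)} = 2 w^{2}$ ($E{\left(w,L \right)} = - 2 - w w = - 2 \left(- w^{2}\right) = 2 w^{2}$)
$j = - \frac{37804385}{13005564}$ ($j = \frac{24005}{-8268} - \frac{140}{2 \cdot 143^{2}} = 24005 \left(- \frac{1}{8268}\right) - \frac{140}{2 \cdot 20449} = - \frac{24005}{8268} - \frac{140}{40898} = - \frac{24005}{8268} - \frac{70}{20449} = - \frac{37804385}{13005564} \approx -2.9068$)
$\left(21329 + j\right) \left(-20603 - 1940\right) = \left(21329 - \frac{37804385}{13005564}\right) \left(-20603 - 1940\right) = \frac{277357870171}{13005564} \left(-22543\right) = - \frac{6252478467264853}{13005564}$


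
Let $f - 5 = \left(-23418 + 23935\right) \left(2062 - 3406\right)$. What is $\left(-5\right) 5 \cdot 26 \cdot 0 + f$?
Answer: $-694843$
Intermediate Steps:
$f = -694843$ ($f = 5 + \left(-23418 + 23935\right) \left(2062 - 3406\right) = 5 + 517 \left(-1344\right) = 5 - 694848 = -694843$)
$\left(-5\right) 5 \cdot 26 \cdot 0 + f = \left(-5\right) 5 \cdot 26 \cdot 0 - 694843 = \left(-25\right) 26 \cdot 0 - 694843 = \left(-650\right) 0 - 694843 = 0 - 694843 = -694843$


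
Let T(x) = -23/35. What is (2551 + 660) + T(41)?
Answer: 112362/35 ≈ 3210.3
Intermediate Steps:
T(x) = -23/35 (T(x) = -23*1/35 = -23/35)
(2551 + 660) + T(41) = (2551 + 660) - 23/35 = 3211 - 23/35 = 112362/35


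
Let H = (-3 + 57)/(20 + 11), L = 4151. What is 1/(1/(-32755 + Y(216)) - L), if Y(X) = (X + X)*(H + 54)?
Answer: -268909/1116241290 ≈ -0.00024091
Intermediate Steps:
H = 54/31 ≈ 1.7419
Y(X) = 3456*X/31 (Y(X) = (X + X)*(54/31 + 54) = (2*X)*(1728/31) = 3456*X/31)
1/(1/(-32755 + Y(216)) - L) = 1/(1/(-32755 + (3456/31)*216) - 1*4151) = 1/(1/(-32755 + 746496/31) - 4151) = 1/(1/(-268909/31) - 4151) = 1/(-31/268909 - 4151) = 1/(-1116241290/268909) = -268909/1116241290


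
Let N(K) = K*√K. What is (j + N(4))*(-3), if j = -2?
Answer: -18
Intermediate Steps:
N(K) = K^(3/2)
(j + N(4))*(-3) = (-2 + 4^(3/2))*(-3) = (-2 + 8)*(-3) = 6*(-3) = -18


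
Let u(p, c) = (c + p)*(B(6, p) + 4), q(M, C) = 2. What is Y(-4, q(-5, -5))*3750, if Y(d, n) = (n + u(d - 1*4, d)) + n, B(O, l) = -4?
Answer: 15000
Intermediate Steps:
u(p, c) = 0 (u(p, c) = (c + p)*(-4 + 4) = (c + p)*0 = 0)
Y(d, n) = 2*n (Y(d, n) = (n + 0) + n = n + n = 2*n)
Y(-4, q(-5, -5))*3750 = (2*2)*3750 = 4*3750 = 15000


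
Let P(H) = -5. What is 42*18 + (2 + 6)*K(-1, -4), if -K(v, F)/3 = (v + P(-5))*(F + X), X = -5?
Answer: -540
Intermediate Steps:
K(v, F) = -3*(-5 + F)*(-5 + v) (K(v, F) = -3*(v - 5)*(F - 5) = -3*(-5 + v)*(-5 + F) = -3*(-5 + F)*(-5 + v))
42*18 + (2 + 6)*K(-1, -4) = 42*18 + (2 + 6)*(-75 + 15*(-4) + 15*(-1) - 3*(-4)*(-1)) = 756 + 8*(-75 - 60 - 15 - 12) = 756 + 8*(-162) = 756 - 1296 = -540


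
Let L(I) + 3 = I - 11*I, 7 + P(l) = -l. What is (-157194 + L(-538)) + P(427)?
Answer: -152251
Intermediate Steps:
P(l) = -7 - l
L(I) = -3 - 10*I (L(I) = -3 + (I - 11*I) = -3 - 10*I)
(-157194 + L(-538)) + P(427) = (-157194 + (-3 - 10*(-538))) + (-7 - 1*427) = (-157194 + (-3 + 5380)) + (-7 - 427) = (-157194 + 5377) - 434 = -151817 - 434 = -152251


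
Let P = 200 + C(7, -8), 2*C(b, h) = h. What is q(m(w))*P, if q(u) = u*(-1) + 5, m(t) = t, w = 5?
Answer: 0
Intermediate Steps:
C(b, h) = h/2
P = 196 (P = 200 + (½)*(-8) = 200 - 4 = 196)
q(u) = 5 - u (q(u) = -u + 5 = 5 - u)
q(m(w))*P = (5 - 1*5)*196 = (5 - 5)*196 = 0*196 = 0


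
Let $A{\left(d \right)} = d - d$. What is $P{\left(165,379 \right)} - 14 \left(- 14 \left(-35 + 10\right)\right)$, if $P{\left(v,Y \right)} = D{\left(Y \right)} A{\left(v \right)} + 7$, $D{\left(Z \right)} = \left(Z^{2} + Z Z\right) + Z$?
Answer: $-4893$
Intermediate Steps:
$A{\left(d \right)} = 0$
$D{\left(Z \right)} = Z + 2 Z^{2}$ ($D{\left(Z \right)} = \left(Z^{2} + Z^{2}\right) + Z = 2 Z^{2} + Z = Z + 2 Z^{2}$)
$P{\left(v,Y \right)} = 7$ ($P{\left(v,Y \right)} = Y \left(1 + 2 Y\right) 0 + 7 = 0 + 7 = 7$)
$P{\left(165,379 \right)} - 14 \left(- 14 \left(-35 + 10\right)\right) = 7 - 14 \left(- 14 \left(-35 + 10\right)\right) = 7 - 14 \left(\left(-14\right) \left(-25\right)\right) = 7 - 14 \cdot 350 = 7 - 4900 = -4893$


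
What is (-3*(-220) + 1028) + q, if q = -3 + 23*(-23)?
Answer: 1156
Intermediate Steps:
q = -532 (q = -3 - 529 = -532)
(-3*(-220) + 1028) + q = (-3*(-220) + 1028) - 532 = (660 + 1028) - 532 = 1688 - 532 = 1156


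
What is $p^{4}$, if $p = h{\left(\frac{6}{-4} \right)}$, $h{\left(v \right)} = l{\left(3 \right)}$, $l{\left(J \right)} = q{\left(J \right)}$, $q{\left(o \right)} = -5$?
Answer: $625$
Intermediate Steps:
$l{\left(J \right)} = -5$
$h{\left(v \right)} = -5$
$p = -5$
$p^{4} = \left(-5\right)^{4} = 625$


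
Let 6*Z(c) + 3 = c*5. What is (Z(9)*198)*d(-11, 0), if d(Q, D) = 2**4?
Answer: 22176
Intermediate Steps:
Z(c) = -1/2 + 5*c/6 (Z(c) = -1/2 + (c*5)/6 = -1/2 + (5*c)/6 = -1/2 + 5*c/6)
d(Q, D) = 16
(Z(9)*198)*d(-11, 0) = ((-1/2 + (5/6)*9)*198)*16 = ((-1/2 + 15/2)*198)*16 = (7*198)*16 = 1386*16 = 22176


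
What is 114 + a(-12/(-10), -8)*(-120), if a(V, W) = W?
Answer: 1074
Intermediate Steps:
114 + a(-12/(-10), -8)*(-120) = 114 - 8*(-120) = 114 + 960 = 1074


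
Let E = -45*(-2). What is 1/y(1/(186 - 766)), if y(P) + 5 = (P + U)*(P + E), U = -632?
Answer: -336400/19135799639 ≈ -1.7580e-5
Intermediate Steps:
E = 90
y(P) = -5 + (-632 + P)*(90 + P) (y(P) = -5 + (P - 632)*(P + 90) = -5 + (-632 + P)*(90 + P))
1/y(1/(186 - 766)) = 1/(-56885 + (1/(186 - 766))² - 542/(186 - 766)) = 1/(-56885 + (1/(-580))² - 542/(-580)) = 1/(-56885 + (-1/580)² - 542*(-1/580)) = 1/(-56885 + 1/336400 + 271/290) = 1/(-19135799639/336400) = -336400/19135799639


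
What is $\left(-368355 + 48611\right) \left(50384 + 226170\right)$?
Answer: $-88426482176$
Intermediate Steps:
$\left(-368355 + 48611\right) \left(50384 + 226170\right) = \left(-319744\right) 276554 = -88426482176$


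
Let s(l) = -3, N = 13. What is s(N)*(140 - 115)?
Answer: -75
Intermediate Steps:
s(N)*(140 - 115) = -3*(140 - 115) = -3*25 = -75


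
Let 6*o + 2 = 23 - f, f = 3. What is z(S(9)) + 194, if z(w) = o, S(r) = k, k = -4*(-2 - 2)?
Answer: 197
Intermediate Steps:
k = 16 (k = -4*(-4) = 16)
S(r) = 16
o = 3 (o = -1/3 + (23 - 1*3)/6 = -1/3 + (23 - 3)/6 = -1/3 + (1/6)*20 = -1/3 + 10/3 = 3)
z(w) = 3
z(S(9)) + 194 = 3 + 194 = 197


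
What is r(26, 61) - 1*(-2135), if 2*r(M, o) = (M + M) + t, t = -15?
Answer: 4307/2 ≈ 2153.5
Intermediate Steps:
r(M, o) = -15/2 + M (r(M, o) = ((M + M) - 15)/2 = (2*M - 15)/2 = (-15 + 2*M)/2 = -15/2 + M)
r(26, 61) - 1*(-2135) = (-15/2 + 26) - 1*(-2135) = 37/2 + 2135 = 4307/2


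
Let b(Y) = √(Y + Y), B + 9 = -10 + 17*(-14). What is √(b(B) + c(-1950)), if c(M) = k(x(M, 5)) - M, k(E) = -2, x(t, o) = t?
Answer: √(1948 + I*√514) ≈ 44.137 + 0.2568*I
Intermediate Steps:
B = -257 (B = -9 + (-10 + 17*(-14)) = -9 + (-10 - 238) = -9 - 248 = -257)
b(Y) = √2*√Y (b(Y) = √(2*Y) = √2*√Y)
c(M) = -2 - M
√(b(B) + c(-1950)) = √(√2*√(-257) + (-2 - 1*(-1950))) = √(√2*(I*√257) + (-2 + 1950)) = √(I*√514 + 1948) = √(1948 + I*√514)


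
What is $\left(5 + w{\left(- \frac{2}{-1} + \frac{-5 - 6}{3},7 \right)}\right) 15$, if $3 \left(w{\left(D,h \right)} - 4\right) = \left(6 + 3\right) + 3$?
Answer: $195$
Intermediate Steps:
$w{\left(D,h \right)} = 8$ ($w{\left(D,h \right)} = 4 + \frac{\left(6 + 3\right) + 3}{3} = 4 + \frac{9 + 3}{3} = 4 + \frac{1}{3} \cdot 12 = 4 + 4 = 8$)
$\left(5 + w{\left(- \frac{2}{-1} + \frac{-5 - 6}{3},7 \right)}\right) 15 = \left(5 + 8\right) 15 = 13 \cdot 15 = 195$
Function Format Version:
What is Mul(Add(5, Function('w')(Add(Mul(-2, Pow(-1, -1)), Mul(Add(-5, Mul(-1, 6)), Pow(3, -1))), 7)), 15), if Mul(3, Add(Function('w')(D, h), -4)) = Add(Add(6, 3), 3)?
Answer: 195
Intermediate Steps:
Function('w')(D, h) = 8 (Function('w')(D, h) = Add(4, Mul(Rational(1, 3), Add(Add(6, 3), 3))) = Add(4, Mul(Rational(1, 3), Add(9, 3))) = Add(4, Mul(Rational(1, 3), 12)) = Add(4, 4) = 8)
Mul(Add(5, Function('w')(Add(Mul(-2, Pow(-1, -1)), Mul(Add(-5, Mul(-1, 6)), Pow(3, -1))), 7)), 15) = Mul(Add(5, 8), 15) = Mul(13, 15) = 195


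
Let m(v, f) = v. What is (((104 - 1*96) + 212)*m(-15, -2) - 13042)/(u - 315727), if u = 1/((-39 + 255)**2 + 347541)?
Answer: 3220983687/62229318109 ≈ 0.051760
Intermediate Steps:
u = 1/394197 (u = 1/(216**2 + 347541) = 1/(46656 + 347541) = 1/394197 ≈ 2.5368e-6)
(((104 - 1*96) + 212)*m(-15, -2) - 13042)/(u - 315727) = (((104 - 1*96) + 212)*(-15) - 13042)/(1/394197 - 315727) = (((104 - 96) + 212)*(-15) - 13042)/(-124458636218/394197) = ((8 + 212)*(-15) - 13042)*(-394197/124458636218) = (220*(-15) - 13042)*(-394197/124458636218) = (-3300 - 13042)*(-394197/124458636218) = -16342*(-394197/124458636218) = 3220983687/62229318109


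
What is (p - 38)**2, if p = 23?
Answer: 225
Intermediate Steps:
(p - 38)**2 = (23 - 38)**2 = (-15)**2 = 225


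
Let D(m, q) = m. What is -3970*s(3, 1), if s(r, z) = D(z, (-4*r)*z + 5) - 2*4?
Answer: 27790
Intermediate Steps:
s(r, z) = -8 + z (s(r, z) = z - 2*4 = z - 8 = -8 + z)
-3970*s(3, 1) = -3970*(-8 + 1) = -3970*(-7) = 27790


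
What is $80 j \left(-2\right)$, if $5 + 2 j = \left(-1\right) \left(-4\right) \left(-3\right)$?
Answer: $1360$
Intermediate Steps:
$j = - \frac{17}{2}$ ($j = - \frac{5}{2} + \frac{\left(-1\right) \left(-4\right) \left(-3\right)}{2} = - \frac{5}{2} + \frac{4 \left(-3\right)}{2} = - \frac{5}{2} + \frac{1}{2} \left(-12\right) = - \frac{5}{2} - 6 = - \frac{17}{2} \approx -8.5$)
$80 j \left(-2\right) = 80 \left(- \frac{17}{2}\right) \left(-2\right) = \left(-680\right) \left(-2\right) = 1360$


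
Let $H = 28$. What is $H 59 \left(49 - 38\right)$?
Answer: $18172$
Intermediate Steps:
$H 59 \left(49 - 38\right) = 28 \cdot 59 \left(49 - 38\right) = 28 \cdot 59 \cdot 11 = 28 \cdot 649 = 18172$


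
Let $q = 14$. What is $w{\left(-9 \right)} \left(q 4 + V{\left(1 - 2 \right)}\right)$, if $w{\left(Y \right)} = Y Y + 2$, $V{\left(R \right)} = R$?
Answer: $4565$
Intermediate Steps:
$w{\left(Y \right)} = 2 + Y^{2}$ ($w{\left(Y \right)} = Y^{2} + 2 = 2 + Y^{2}$)
$w{\left(-9 \right)} \left(q 4 + V{\left(1 - 2 \right)}\right) = \left(2 + \left(-9\right)^{2}\right) \left(14 \cdot 4 + \left(1 - 2\right)\right) = \left(2 + 81\right) \left(56 - 1\right) = 83 \cdot 55 = 4565$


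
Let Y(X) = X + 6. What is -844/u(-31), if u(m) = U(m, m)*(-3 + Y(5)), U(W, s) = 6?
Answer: -211/12 ≈ -17.583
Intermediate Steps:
Y(X) = 6 + X
u(m) = 48 (u(m) = 6*(-3 + (6 + 5)) = 6*(-3 + 11) = 6*8 = 48)
-844/u(-31) = -844/48 = -844*1/48 = -211/12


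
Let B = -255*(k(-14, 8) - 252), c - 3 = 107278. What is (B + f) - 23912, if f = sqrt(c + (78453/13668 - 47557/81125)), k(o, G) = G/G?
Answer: 40093 + sqrt(146561710895510530565)/36960550 ≈ 40421.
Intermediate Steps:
k(o, G) = 1
c = 107281 (c = 3 + 107278 = 107281)
B = 64005 (B = -255*(1 - 252) = -255*(-251) = 64005)
f = sqrt(146561710895510530565)/36960550 (f = sqrt(107281 + (78453/13668 - 47557/81125)) = sqrt(107281 + (78453*(1/13668) - 47557*1/81125)) = sqrt(107281 + (26151/4556 - 47557/81125)) = sqrt(107281 + 1904830183/369605500) = sqrt(39653552475683/369605500) = sqrt(146561710895510530565)/36960550 ≈ 327.55)
(B + f) - 23912 = (64005 + sqrt(146561710895510530565)/36960550) - 23912 = 40093 + sqrt(146561710895510530565)/36960550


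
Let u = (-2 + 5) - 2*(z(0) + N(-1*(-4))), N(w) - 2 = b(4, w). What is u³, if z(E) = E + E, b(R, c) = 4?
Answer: -729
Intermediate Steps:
N(w) = 6 (N(w) = 2 + 4 = 6)
z(E) = 2*E
u = -9 (u = (-2 + 5) - 2*(2*0 + 6) = 3 - 2*(0 + 6) = 3 - 2*6 = 3 - 12 = -9)
u³ = (-9)³ = -729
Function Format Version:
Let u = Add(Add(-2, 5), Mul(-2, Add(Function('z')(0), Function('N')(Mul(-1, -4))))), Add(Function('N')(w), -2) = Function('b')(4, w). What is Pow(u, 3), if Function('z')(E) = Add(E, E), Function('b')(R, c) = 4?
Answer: -729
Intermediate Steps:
Function('N')(w) = 6 (Function('N')(w) = Add(2, 4) = 6)
Function('z')(E) = Mul(2, E)
u = -9 (u = Add(Add(-2, 5), Mul(-2, Add(Mul(2, 0), 6))) = Add(3, Mul(-2, Add(0, 6))) = Add(3, Mul(-2, 6)) = Add(3, -12) = -9)
Pow(u, 3) = Pow(-9, 3) = -729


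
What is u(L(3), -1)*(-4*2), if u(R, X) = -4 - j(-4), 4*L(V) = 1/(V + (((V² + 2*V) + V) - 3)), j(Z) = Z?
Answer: 0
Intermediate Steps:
L(V) = 1/(4*(-3 + V² + 4*V)) (L(V) = 1/(4*(V + (((V² + 2*V) + V) - 3))) = 1/(4*(V + ((V² + 3*V) - 3))) = 1/(4*(V + (-3 + V² + 3*V))) = 1/(4*(-3 + V² + 4*V)))
u(R, X) = 0 (u(R, X) = -4 - 1*(-4) = -4 + 4 = 0)
u(L(3), -1)*(-4*2) = 0*(-4*2) = 0*(-8) = 0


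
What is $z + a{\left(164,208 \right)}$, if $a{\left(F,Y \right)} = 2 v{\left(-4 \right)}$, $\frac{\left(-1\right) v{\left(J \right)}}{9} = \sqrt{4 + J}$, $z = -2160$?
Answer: $-2160$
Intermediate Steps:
$v{\left(J \right)} = - 9 \sqrt{4 + J}$
$a{\left(F,Y \right)} = 0$ ($a{\left(F,Y \right)} = 2 \left(- 9 \sqrt{4 - 4}\right) = 2 \left(- 9 \sqrt{0}\right) = 2 \left(\left(-9\right) 0\right) = 2 \cdot 0 = 0$)
$z + a{\left(164,208 \right)} = -2160 + 0 = -2160$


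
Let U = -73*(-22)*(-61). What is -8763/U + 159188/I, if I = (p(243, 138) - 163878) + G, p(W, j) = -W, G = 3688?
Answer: -14189137229/15716979278 ≈ -0.90279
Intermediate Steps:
U = -97966 (U = 1606*(-61) = -97966)
I = -160433 (I = (-1*243 - 163878) + 3688 = (-243 - 163878) + 3688 = -164121 + 3688 = -160433)
-8763/U + 159188/I = -8763/(-97966) + 159188/(-160433) = -8763*(-1/97966) + 159188*(-1/160433) = 8763/97966 - 159188/160433 = -14189137229/15716979278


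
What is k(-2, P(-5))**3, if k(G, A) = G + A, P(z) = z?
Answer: -343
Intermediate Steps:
k(G, A) = A + G
k(-2, P(-5))**3 = (-5 - 2)**3 = (-7)**3 = -343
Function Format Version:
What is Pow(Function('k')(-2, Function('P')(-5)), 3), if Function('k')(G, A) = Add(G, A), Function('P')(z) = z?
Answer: -343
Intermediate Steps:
Function('k')(G, A) = Add(A, G)
Pow(Function('k')(-2, Function('P')(-5)), 3) = Pow(Add(-5, -2), 3) = Pow(-7, 3) = -343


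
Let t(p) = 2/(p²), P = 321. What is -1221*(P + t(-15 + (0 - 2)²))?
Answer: -4311573/11 ≈ -3.9196e+5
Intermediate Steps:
t(p) = 2/p²
-1221*(P + t(-15 + (0 - 2)²)) = -1221*(321 + 2/(-15 + (0 - 2)²)²) = -1221*(321 + 2/(-15 + (-2)²)²) = -1221*(321 + 2/(-15 + 4)²) = -1221*(321 + 2/(-11)²) = -1221*(321 + 2*(1/121)) = -1221*(321 + 2/121) = -1221*38843/121 = -4311573/11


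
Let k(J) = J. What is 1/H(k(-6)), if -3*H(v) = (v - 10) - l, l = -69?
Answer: -3/53 ≈ -0.056604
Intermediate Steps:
H(v) = -59/3 - v/3 (H(v) = -((v - 10) - 1*(-69))/3 = -((-10 + v) + 69)/3 = -(59 + v)/3 = -59/3 - v/3)
1/H(k(-6)) = 1/(-59/3 - ⅓*(-6)) = 1/(-59/3 + 2) = 1/(-53/3) = -3/53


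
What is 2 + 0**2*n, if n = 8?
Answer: 2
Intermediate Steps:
2 + 0**2*n = 2 + 0**2*8 = 2 + 0*8 = 2 + 0 = 2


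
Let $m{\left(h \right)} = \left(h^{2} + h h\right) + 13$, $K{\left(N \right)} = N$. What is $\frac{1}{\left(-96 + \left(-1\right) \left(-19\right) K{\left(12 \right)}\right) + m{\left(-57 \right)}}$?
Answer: $\frac{1}{6643} \approx 0.00015053$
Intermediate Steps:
$m{\left(h \right)} = 13 + 2 h^{2}$ ($m{\left(h \right)} = \left(h^{2} + h^{2}\right) + 13 = 2 h^{2} + 13 = 13 + 2 h^{2}$)
$\frac{1}{\left(-96 + \left(-1\right) \left(-19\right) K{\left(12 \right)}\right) + m{\left(-57 \right)}} = \frac{1}{\left(-96 + \left(-1\right) \left(-19\right) 12\right) + \left(13 + 2 \left(-57\right)^{2}\right)} = \frac{1}{\left(-96 + 19 \cdot 12\right) + \left(13 + 2 \cdot 3249\right)} = \frac{1}{\left(-96 + 228\right) + \left(13 + 6498\right)} = \frac{1}{132 + 6511} = \frac{1}{6643}$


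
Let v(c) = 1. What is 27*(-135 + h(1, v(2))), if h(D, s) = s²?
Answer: -3618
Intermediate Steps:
27*(-135 + h(1, v(2))) = 27*(-135 + 1²) = 27*(-135 + 1) = 27*(-134) = -3618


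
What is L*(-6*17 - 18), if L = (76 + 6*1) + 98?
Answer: -21600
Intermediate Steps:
L = 180 (L = (76 + 6) + 98 = 82 + 98 = 180)
L*(-6*17 - 18) = 180*(-6*17 - 18) = 180*(-102 - 18) = 180*(-120) = -21600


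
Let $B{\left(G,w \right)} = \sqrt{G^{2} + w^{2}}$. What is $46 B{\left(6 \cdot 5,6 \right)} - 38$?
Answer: $-38 + 276 \sqrt{26} \approx 1369.3$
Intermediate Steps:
$46 B{\left(6 \cdot 5,6 \right)} - 38 = 46 \sqrt{\left(6 \cdot 5\right)^{2} + 6^{2}} - 38 = 46 \sqrt{30^{2} + 36} - 38 = 46 \sqrt{900 + 36} - 38 = 46 \sqrt{936} - 38 = 46 \cdot 6 \sqrt{26} - 38 = 276 \sqrt{26} - 38 = -38 + 276 \sqrt{26}$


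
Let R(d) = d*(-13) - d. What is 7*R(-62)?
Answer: 6076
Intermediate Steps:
R(d) = -14*d (R(d) = -13*d - d = -14*d)
7*R(-62) = 7*(-14*(-62)) = 7*868 = 6076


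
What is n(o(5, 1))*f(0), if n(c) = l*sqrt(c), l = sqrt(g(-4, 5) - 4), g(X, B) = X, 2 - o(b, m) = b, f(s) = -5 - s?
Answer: 10*sqrt(6) ≈ 24.495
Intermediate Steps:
o(b, m) = 2 - b
l = 2*I*sqrt(2) (l = sqrt(-4 - 4) = sqrt(-8) = 2*I*sqrt(2) ≈ 2.8284*I)
n(c) = 2*I*sqrt(2)*sqrt(c) (n(c) = (2*I*sqrt(2))*sqrt(c) = 2*I*sqrt(2)*sqrt(c))
n(o(5, 1))*f(0) = (2*I*sqrt(2)*sqrt(2 - 1*5))*(-5 - 1*0) = (2*I*sqrt(2)*sqrt(2 - 5))*(-5 + 0) = (2*I*sqrt(2)*sqrt(-3))*(-5) = (2*I*sqrt(2)*(I*sqrt(3)))*(-5) = -2*sqrt(6)*(-5) = 10*sqrt(6)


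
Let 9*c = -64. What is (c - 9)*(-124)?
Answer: 17980/9 ≈ 1997.8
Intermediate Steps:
c = -64/9 (c = (⅑)*(-64) = -64/9 ≈ -7.1111)
(c - 9)*(-124) = (-64/9 - 9)*(-124) = -145/9*(-124) = 17980/9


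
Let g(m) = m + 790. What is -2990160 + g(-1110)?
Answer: -2990480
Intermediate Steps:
g(m) = 790 + m
-2990160 + g(-1110) = -2990160 + (790 - 1110) = -2990160 - 320 = -2990480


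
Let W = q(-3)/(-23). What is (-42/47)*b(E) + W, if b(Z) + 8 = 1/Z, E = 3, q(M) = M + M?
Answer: 7688/1081 ≈ 7.1119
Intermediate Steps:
q(M) = 2*M
W = 6/23 (W = (2*(-3))/(-23) = -6*(-1/23) = 6/23 ≈ 0.26087)
b(Z) = -8 + 1/Z
(-42/47)*b(E) + W = (-42/47)*(-8 + 1/3) + 6/23 = (-42*1/47)*(-8 + ⅓) + 6/23 = -42/47*(-23/3) + 6/23 = 322/47 + 6/23 = 7688/1081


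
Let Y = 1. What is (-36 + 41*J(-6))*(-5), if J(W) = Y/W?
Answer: 1285/6 ≈ 214.17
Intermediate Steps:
J(W) = 1/W
(-36 + 41*J(-6))*(-5) = (-36 + 41/(-6))*(-5) = (-36 + 41*(-⅙))*(-5) = (-36 - 41/6)*(-5) = -257/6*(-5) = 1285/6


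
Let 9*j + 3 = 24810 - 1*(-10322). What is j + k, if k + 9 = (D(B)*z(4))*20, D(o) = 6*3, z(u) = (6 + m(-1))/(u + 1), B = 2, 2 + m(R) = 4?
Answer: 40232/9 ≈ 4470.2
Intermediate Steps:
m(R) = 2 (m(R) = -2 + 4 = 2)
z(u) = 8/(1 + u) (z(u) = (6 + 2)/(u + 1) = 8/(1 + u))
j = 35129/9 (j = -⅓ + (24810 - 1*(-10322))/9 = -⅓ + (24810 + 10322)/9 = -⅓ + (⅑)*35132 = -⅓ + 35132/9 = 35129/9 ≈ 3903.2)
D(o) = 18
k = 567 (k = -9 + (18*(8/(1 + 4)))*20 = -9 + (18*(8/5))*20 = -9 + (144/5)*20 = -9 + 576 = 567)
j + k = 35129/9 + 567 = 40232/9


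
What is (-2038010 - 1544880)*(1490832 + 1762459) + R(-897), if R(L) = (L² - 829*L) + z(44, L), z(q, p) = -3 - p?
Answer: -11656182241874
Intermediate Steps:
R(L) = -3 + L² - 830*L (R(L) = (L² - 829*L) + (-3 - L) = -3 + L² - 830*L)
(-2038010 - 1544880)*(1490832 + 1762459) + R(-897) = (-2038010 - 1544880)*(1490832 + 1762459) + (-3 + (-897)² - 830*(-897)) = -3582890*3253291 + (-3 + 804609 + 744510) = -11656183790990 + 1549116 = -11656182241874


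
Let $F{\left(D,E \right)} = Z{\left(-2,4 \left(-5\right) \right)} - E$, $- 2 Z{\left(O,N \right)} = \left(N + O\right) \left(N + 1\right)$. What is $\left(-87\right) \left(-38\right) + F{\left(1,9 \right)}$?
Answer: $3088$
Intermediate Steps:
$Z{\left(O,N \right)} = - \frac{\left(1 + N\right) \left(N + O\right)}{2}$ ($Z{\left(O,N \right)} = - \frac{\left(N + O\right) \left(N + 1\right)}{2} = - \frac{\left(N + O\right) \left(1 + N\right)}{2} = - \frac{\left(1 + N\right) \left(N + O\right)}{2}$)
$F{\left(D,E \right)} = -209 - E$ ($F{\left(D,E \right)} = \left(- \frac{4 \left(-5\right)}{2} - -1 - \frac{\left(4 \left(-5\right)\right)^{2}}{2} - \frac{1}{2} \cdot 4 \left(-5\right) \left(-2\right)\right) - E = \left(\left(- \frac{1}{2}\right) \left(-20\right) + 1 - \frac{\left(-20\right)^{2}}{2} - \left(-10\right) \left(-2\right)\right) - E = \left(10 + 1 - 200 - 20\right) - E = -209 - E$)
$\left(-87\right) \left(-38\right) + F{\left(1,9 \right)} = \left(-87\right) \left(-38\right) - 218 = 3306 - 218 = 3088$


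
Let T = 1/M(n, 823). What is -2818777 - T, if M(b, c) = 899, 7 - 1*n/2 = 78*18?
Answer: -2534080524/899 ≈ -2.8188e+6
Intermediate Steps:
n = -2794 (n = 14 - 156*18 = 14 - 2*1404 = 14 - 2808 = -2794)
T = 1/899 ≈ 0.0011123
-2818777 - T = -2818777 - 1*1/899 = -2818777 - 1/899 = -2534080524/899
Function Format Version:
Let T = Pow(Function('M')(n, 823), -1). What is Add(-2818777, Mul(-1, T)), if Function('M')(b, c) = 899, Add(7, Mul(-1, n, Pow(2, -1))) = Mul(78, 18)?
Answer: Rational(-2534080524, 899) ≈ -2.8188e+6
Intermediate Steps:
n = -2794 (n = Add(14, Mul(-2, Mul(78, 18))) = Add(14, Mul(-2, 1404)) = Add(14, -2808) = -2794)
T = Rational(1, 899) (T = Pow(899, -1) = Rational(1, 899) ≈ 0.0011123)
Add(-2818777, Mul(-1, T)) = Add(-2818777, Mul(-1, Rational(1, 899))) = Add(-2818777, Rational(-1, 899)) = Rational(-2534080524, 899)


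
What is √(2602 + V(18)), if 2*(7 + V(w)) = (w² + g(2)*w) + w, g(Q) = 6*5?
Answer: 2*√759 ≈ 55.100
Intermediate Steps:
g(Q) = 30
V(w) = -7 + w²/2 + 31*w/2 (V(w) = -7 + ((w² + 30*w) + w)/2 = -7 + (w² + 31*w)/2 = -7 + (w²/2 + 31*w/2) = -7 + w²/2 + 31*w/2)
√(2602 + V(18)) = √(2602 + (-7 + (½)*18² + (31/2)*18)) = √(2602 + (-7 + (½)*324 + 279)) = √(2602 + (-7 + 162 + 279)) = √(2602 + 434) = √3036 = 2*√759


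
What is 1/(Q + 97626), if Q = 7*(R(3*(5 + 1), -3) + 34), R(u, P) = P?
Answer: 1/97843 ≈ 1.0220e-5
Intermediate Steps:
Q = 217 (Q = 7*(-3 + 34) = 7*31 = 217)
1/(Q + 97626) = 1/(217 + 97626) = 1/97843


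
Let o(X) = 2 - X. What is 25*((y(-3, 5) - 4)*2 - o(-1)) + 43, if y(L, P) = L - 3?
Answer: -532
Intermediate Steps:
y(L, P) = -3 + L
25*((y(-3, 5) - 4)*2 - o(-1)) + 43 = 25*(((-3 - 3) - 4)*2 - (2 - 1*(-1))) + 43 = 25*((-6 - 4)*2 - (2 + 1)) + 43 = 25*(-10*2 - 1*3) + 43 = 25*(-20 - 3) + 43 = 25*(-23) + 43 = -575 + 43 = -532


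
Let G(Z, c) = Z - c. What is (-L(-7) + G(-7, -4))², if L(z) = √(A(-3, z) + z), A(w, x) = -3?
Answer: (3 + I*√10)² ≈ -1.0 + 18.974*I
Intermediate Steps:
L(z) = √(-3 + z)
(-L(-7) + G(-7, -4))² = (-√(-3 - 7) + (-7 - 1*(-4)))² = (-√(-10) + (-7 + 4))² = (-I*√10 - 3)² = (-3 - I*√10)²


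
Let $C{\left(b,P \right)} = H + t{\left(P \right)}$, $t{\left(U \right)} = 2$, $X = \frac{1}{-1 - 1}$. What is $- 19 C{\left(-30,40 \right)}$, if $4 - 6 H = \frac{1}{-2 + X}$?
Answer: $- \frac{779}{15} \approx -51.933$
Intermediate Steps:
$X = - \frac{1}{2}$ ($X = \frac{1}{-2} = - \frac{1}{2} \approx -0.5$)
$H = \frac{11}{15}$ ($H = \frac{2}{3} - \frac{1}{6 \left(-2 - \frac{1}{2}\right)} = \frac{2}{3} - \frac{1}{6 \left(- \frac{5}{2}\right)} = \frac{2}{3} - - \frac{1}{15} = \frac{2}{3} + \frac{1}{15} = \frac{11}{15} \approx 0.73333$)
$C{\left(b,P \right)} = \frac{41}{15}$ ($C{\left(b,P \right)} = \frac{11}{15} + 2 = \frac{41}{15}$)
$- 19 C{\left(-30,40 \right)} = \left(-19\right) \frac{41}{15} = - \frac{779}{15}$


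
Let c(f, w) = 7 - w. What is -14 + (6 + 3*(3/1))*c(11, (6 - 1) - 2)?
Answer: 46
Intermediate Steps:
-14 + (6 + 3*(3/1))*c(11, (6 - 1) - 2) = -14 + (6 + 3*(3/1))*(7 - ((6 - 1) - 2)) = -14 + (6 + 3*(3*1))*(7 - (5 - 2)) = -14 + (6 + 3*3)*(7 - 1*3) = -14 + (6 + 9)*(7 - 3) = -14 + 15*4 = -14 + 60 = 46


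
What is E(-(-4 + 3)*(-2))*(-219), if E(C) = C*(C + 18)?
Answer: 7008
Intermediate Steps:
E(C) = C*(18 + C)
E(-(-4 + 3)*(-2))*(-219) = ((-(-4 + 3)*(-2))*(18 - (-4 + 3)*(-2)))*(-219) = ((-(-1)*(-2))*(18 - (-1)*(-2)))*(-219) = ((-1*2)*(18 - 1*2))*(-219) = -2*(18 - 2)*(-219) = -2*16*(-219) = -32*(-219) = 7008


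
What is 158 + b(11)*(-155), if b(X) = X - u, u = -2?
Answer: -1857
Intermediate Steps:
b(X) = 2 + X (b(X) = X - 1*(-2) = X + 2 = 2 + X)
158 + b(11)*(-155) = 158 + (2 + 11)*(-155) = 158 + 13*(-155) = 158 - 2015 = -1857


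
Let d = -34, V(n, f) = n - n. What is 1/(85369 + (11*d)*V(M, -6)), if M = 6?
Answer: 1/85369 ≈ 1.1714e-5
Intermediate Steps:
V(n, f) = 0
1/(85369 + (11*d)*V(M, -6)) = 1/(85369 + (11*(-34))*0) = 1/(85369 - 374*0) = 1/(85369 + 0) = 1/85369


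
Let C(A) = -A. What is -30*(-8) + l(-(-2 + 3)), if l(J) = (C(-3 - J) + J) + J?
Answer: 240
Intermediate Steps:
l(J) = 3 + 3*J (l(J) = (-(-3 - J) + J) + J = ((3 + J) + J) + J = (3 + 2*J) + J = 3 + 3*J)
-30*(-8) + l(-(-2 + 3)) = -30*(-8) + (3 + 3*(-(-2 + 3))) = 240 + (3 + 3*(-1*1)) = 240 + (3 + 3*(-1)) = 240 + (3 - 3) = 240 + 0 = 240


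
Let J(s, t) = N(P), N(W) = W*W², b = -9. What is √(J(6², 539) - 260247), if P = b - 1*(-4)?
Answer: 2*I*√65093 ≈ 510.27*I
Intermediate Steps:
P = -5 (P = -9 - 1*(-4) = -9 + 4 = -5)
N(W) = W³
J(s, t) = -125 (J(s, t) = (-5)³ = -125)
√(J(6², 539) - 260247) = √(-125 - 260247) = √(-260372) = 2*I*√65093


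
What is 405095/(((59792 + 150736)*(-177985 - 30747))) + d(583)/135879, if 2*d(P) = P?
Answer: 4251537278693/1990352443955328 ≈ 0.0021361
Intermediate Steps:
d(P) = P/2
405095/(((59792 + 150736)*(-177985 - 30747))) + d(583)/135879 = 405095/(((59792 + 150736)*(-177985 - 30747))) + ((1/2)*583)/135879 = 405095/((210528*(-208732))) + (583/2)*(1/135879) = 405095/(-43943930496) + 583/271758 = 405095*(-1/43943930496) + 583/271758 = -405095/43943930496 + 583/271758 = 4251537278693/1990352443955328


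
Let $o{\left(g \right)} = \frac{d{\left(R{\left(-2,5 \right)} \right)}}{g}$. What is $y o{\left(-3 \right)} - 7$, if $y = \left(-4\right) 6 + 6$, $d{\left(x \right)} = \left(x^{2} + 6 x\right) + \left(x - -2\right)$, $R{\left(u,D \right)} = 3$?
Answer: $185$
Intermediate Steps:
$d{\left(x \right)} = 2 + x^{2} + 7 x$ ($d{\left(x \right)} = \left(x^{2} + 6 x\right) + \left(x + 2\right) = \left(x^{2} + 6 x\right) + \left(2 + x\right) = 2 + x^{2} + 7 x$)
$o{\left(g \right)} = \frac{32}{g}$ ($o{\left(g \right)} = \frac{2 + 3^{2} + 7 \cdot 3}{g} = \frac{2 + 9 + 21}{g} = \frac{32}{g}$)
$y = -18$ ($y = -24 + 6 = -18$)
$y o{\left(-3 \right)} - 7 = - 18 \frac{32}{-3} - 7 = - 18 \cdot 32 \left(- \frac{1}{3}\right) - 7 = \left(-18\right) \left(- \frac{32}{3}\right) - 7 = 192 - 7 = 185$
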